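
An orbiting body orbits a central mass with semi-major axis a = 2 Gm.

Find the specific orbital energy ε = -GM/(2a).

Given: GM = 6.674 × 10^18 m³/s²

Convert to SI: a = 2 Gm = 2e+09 m.
ε = −GM / (2a).
ε = −6.674e+18 / (2 · 2e+09) J/kg ≈ -1.668e+09 J/kg = -1.669 GJ/kg.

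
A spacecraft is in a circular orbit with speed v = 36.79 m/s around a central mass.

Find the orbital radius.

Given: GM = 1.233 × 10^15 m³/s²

For a circular orbit, v² = GM / r, so r = GM / v².
r = 1.233e+15 / (36.79)² m ≈ 9.11e+11 m = 9.11 × 10^11 m.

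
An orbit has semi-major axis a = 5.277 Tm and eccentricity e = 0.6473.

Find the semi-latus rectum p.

Convert to SI: a = 5.277 Tm = 5.277e+12 m.
p = a (1 − e²).
p = 5.277e+12 · (1 − (0.6473)²) = 5.277e+12 · 0.581003 ≈ 3.066e+12 m = 3.066 Tm.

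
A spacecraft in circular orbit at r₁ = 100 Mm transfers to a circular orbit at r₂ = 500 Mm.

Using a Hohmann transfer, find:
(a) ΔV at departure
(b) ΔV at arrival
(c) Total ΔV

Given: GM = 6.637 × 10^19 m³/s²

Convert to SI: r₁ = 100 Mm = 1e+08 m; r₂ = 500 Mm = 5e+08 m.
Transfer semi-major axis: a_t = (r₁ + r₂)/2 = (1e+08 + 5e+08)/2 = 3e+08 m.
Circular speeds: v₁ = √(GM/r₁) = 814678 m/s, v₂ = √(GM/r₂) = 364335 m/s.
Transfer speeds (vis-viva v² = GM(2/r − 1/a_t)): v₁ᵗ = 1.05174e+06 m/s, v₂ᵗ = 210349 m/s.
(a) ΔV₁ = |v₁ᵗ − v₁| ≈ 2.371e+05 m/s = 237.1 km/s.
(b) ΔV₂ = |v₂ − v₂ᵗ| ≈ 1.54e+05 m/s = 154 km/s.
(c) ΔV_total = ΔV₁ + ΔV₂ ≈ 3.911e+05 m/s = 391.1 km/s.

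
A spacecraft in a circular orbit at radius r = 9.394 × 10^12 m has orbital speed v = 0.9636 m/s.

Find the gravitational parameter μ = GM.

For a circular orbit v² = GM/r, so GM = v² · r.
GM = (0.9636)² · 9.394e+12 m³/s² ≈ 8.723e+12 m³/s² = 8.723 × 10^12 m³/s².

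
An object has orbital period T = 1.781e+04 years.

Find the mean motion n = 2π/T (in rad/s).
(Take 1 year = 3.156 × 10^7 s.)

Convert to SI: T = 1.781e+04 years = 5.62084e+11 s.
n = 2π / T.
n = 2π / 5.62084e+11 s ≈ 1.118e-11 rad/s.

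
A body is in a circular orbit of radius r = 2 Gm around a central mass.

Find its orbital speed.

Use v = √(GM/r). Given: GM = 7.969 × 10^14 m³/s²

Convert to SI: r = 2 Gm = 2e+09 m.
For a circular orbit, gravity supplies the centripetal force, so v = √(GM / r).
v = √(7.969e+14 / 2e+09) m/s ≈ 631.2 m/s = 631.2 m/s.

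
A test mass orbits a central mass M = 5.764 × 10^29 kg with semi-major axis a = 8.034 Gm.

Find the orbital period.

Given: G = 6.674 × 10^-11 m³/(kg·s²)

Convert to SI: a = 8.034 Gm = 8.034e+09 m.
GM = G · M = 6.674e-11 · 5.764e+29 = 3.84689e+19 m³/s².
Kepler's third law: T = 2π √(a³ / GM).
Substituting a = 8.034e+09 m and GM = 3.84689e+19 m³/s²:
T = 2π √((8.034e+09)³ / 3.84689e+19) s
T ≈ 7.295e+05 s = 8.443 days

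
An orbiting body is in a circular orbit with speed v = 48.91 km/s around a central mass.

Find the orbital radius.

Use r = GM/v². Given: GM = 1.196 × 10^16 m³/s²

Convert to SI: v = 48.91 km/s = 48910 m/s.
For a circular orbit, v² = GM / r, so r = GM / v².
r = 1.196e+16 / (48910)² m ≈ 5e+06 m = 5 Mm.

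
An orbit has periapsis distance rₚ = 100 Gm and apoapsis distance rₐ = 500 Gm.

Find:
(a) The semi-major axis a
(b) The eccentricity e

Convert to SI: rₚ = 100 Gm = 1e+11 m; rₐ = 500 Gm = 5e+11 m.
(a) a = (rₚ + rₐ) / 2 = (1e+11 + 5e+11) / 2 ≈ 3e+11 m = 300 Gm.
(b) e = (rₐ − rₚ) / (rₐ + rₚ) = (5e+11 − 1e+11) / (5e+11 + 1e+11) ≈ 0.6667.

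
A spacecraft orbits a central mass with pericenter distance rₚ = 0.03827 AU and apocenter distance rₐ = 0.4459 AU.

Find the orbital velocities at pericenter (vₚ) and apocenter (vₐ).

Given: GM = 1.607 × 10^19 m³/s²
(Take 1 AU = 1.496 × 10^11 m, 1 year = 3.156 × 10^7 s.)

Convert to SI: rₚ = 0.03827 AU = 5.72519e+09 m; rₐ = 0.4459 AU = 6.67066e+10 m.
Use the vis-viva equation v² = GM(2/r − 1/a) with a = (rₚ + rₐ)/2 = (5.72519e+09 + 6.67066e+10)/2 = 3.62159e+10 m.
vₚ = √(GM · (2/rₚ − 1/a)) = √(1.607e+19 · (2/5.72519e+09 − 1/3.62159e+10)) m/s ≈ 7.19e+04 m/s = 15.17 AU/year.
vₐ = √(GM · (2/rₐ − 1/a)) = √(1.607e+19 · (2/6.67066e+10 − 1/3.62159e+10)) m/s ≈ 6171 m/s = 1.302 AU/year.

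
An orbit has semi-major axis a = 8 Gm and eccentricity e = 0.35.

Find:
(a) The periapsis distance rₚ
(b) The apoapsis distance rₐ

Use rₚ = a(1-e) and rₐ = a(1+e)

Convert to SI: a = 8 Gm = 8e+09 m.
(a) rₚ = a(1 − e) = 8e+09 · (1 − 0.35) = 8e+09 · 0.65 ≈ 5.2e+09 m = 5.2 Gm.
(b) rₐ = a(1 + e) = 8e+09 · (1 + 0.35) = 8e+09 · 1.35 ≈ 1.08e+10 m = 10.8 Gm.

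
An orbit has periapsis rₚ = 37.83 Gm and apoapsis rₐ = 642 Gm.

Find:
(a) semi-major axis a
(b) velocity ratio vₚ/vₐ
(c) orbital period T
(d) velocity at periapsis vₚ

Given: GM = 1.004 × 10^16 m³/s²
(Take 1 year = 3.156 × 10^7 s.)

Convert to SI: rₚ = 37.83 Gm = 3.783e+10 m; rₐ = 642 Gm = 6.42e+11 m.
(a) a = (rₚ + rₐ)/2 = (3.783e+10 + 6.42e+11)/2 ≈ 3.399e+11 m
(b) Conservation of angular momentum (rₚvₚ = rₐvₐ) gives vₚ/vₐ = rₐ/rₚ = 6.42e+11/3.783e+10 ≈ 16.97
(c) With a = (rₚ + rₐ)/2 = 3.39915e+11 m, T = 2π √(a³/GM) = 2π √((3.39915e+11)³/1.004e+16) s ≈ 1.243e+10 s
(d) With a = (rₚ + rₐ)/2 = 3.39915e+11 m, vₚ = √(GM (2/rₚ − 1/a)) = √(1.004e+16 · (2/3.783e+10 − 1/3.39915e+11)) m/s ≈ 708 m/s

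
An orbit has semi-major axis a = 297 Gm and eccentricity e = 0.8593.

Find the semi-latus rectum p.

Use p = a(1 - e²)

Convert to SI: a = 297 Gm = 2.97e+11 m.
p = a (1 − e²).
p = 2.97e+11 · (1 − (0.8593)²) = 2.97e+11 · 0.261604 ≈ 7.77e+10 m = 77.7 Gm.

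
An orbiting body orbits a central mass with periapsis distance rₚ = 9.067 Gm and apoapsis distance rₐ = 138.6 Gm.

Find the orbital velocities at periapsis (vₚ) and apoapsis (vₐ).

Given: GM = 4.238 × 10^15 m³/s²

Convert to SI: rₚ = 9.067 Gm = 9.067e+09 m; rₐ = 138.6 Gm = 1.386e+11 m.
Use the vis-viva equation v² = GM(2/r − 1/a) with a = (rₚ + rₐ)/2 = (9.067e+09 + 1.386e+11)/2 = 7.38335e+10 m.
vₚ = √(GM · (2/rₚ − 1/a)) = √(4.238e+15 · (2/9.067e+09 − 1/7.38335e+10)) m/s ≈ 936.7 m/s = 936.7 m/s.
vₐ = √(GM · (2/rₐ − 1/a)) = √(4.238e+15 · (2/1.386e+11 − 1/7.38335e+10)) m/s ≈ 61.28 m/s = 61.28 m/s.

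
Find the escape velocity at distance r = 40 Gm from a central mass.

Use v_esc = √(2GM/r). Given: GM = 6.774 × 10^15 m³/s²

Convert to SI: r = 40 Gm = 4e+10 m.
Escape velocity comes from setting total energy to zero: ½v² − GM/r = 0 ⇒ v_esc = √(2GM / r).
v_esc = √(2 · 6.774e+15 / 4e+10) m/s ≈ 582 m/s = 582 m/s.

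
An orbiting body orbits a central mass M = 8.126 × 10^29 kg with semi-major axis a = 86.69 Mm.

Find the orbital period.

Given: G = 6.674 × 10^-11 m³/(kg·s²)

Convert to SI: a = 86.69 Mm = 8.669e+07 m.
GM = G · M = 6.674e-11 · 8.126e+29 = 5.42329e+19 m³/s².
Kepler's third law: T = 2π √(a³ / GM).
Substituting a = 8.669e+07 m and GM = 5.42329e+19 m³/s²:
T = 2π √((8.669e+07)³ / 5.42329e+19) s
T ≈ 688.7 s = 11.48 minutes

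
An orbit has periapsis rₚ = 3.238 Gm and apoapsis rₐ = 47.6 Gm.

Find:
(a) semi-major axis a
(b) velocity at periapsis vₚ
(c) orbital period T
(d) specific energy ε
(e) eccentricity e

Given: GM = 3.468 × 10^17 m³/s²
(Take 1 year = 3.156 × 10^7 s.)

Convert to SI: rₚ = 3.238 Gm = 3.238e+09 m; rₐ = 47.6 Gm = 4.76e+10 m.
(a) a = (rₚ + rₐ)/2 = (3.238e+09 + 4.76e+10)/2 ≈ 2.542e+10 m
(b) With a = (rₚ + rₐ)/2 = 2.5419e+10 m, vₚ = √(GM (2/rₚ − 1/a)) = √(3.468e+17 · (2/3.238e+09 − 1/2.5419e+10)) m/s ≈ 1.416e+04 m/s
(c) With a = (rₚ + rₐ)/2 = 2.5419e+10 m, T = 2π √(a³/GM) = 2π √((2.5419e+10)³/3.468e+17) s ≈ 4.324e+07 s
(d) With a = (rₚ + rₐ)/2 = 2.5419e+10 m, ε = −GM/(2a) = −3.468e+17/(2 · 2.5419e+10) J/kg ≈ -6.822e+06 J/kg
(e) e = (rₐ − rₚ)/(rₐ + rₚ) = (4.76e+10 − 3.238e+09)/(4.76e+10 + 3.238e+09) ≈ 0.8726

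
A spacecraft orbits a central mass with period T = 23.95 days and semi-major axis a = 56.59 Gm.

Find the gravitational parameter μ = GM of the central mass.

Convert to SI: T = 23.95 days = 2.06928e+06 s; a = 56.59 Gm = 5.659e+10 m.
GM = 4π² · a³ / T².
GM = 4π² · (5.659e+10)³ / (2.06928e+06)² m³/s² ≈ 1.671e+21 m³/s² = 1.671 × 10^21 m³/s².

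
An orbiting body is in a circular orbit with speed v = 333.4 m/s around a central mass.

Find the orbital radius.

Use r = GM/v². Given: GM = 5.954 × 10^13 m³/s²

For a circular orbit, v² = GM / r, so r = GM / v².
r = 5.954e+13 / (333.4)² m ≈ 5.356e+08 m = 5.356 × 10^8 m.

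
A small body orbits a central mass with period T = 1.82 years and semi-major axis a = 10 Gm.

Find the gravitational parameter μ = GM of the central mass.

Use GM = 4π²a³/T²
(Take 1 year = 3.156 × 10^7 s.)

Convert to SI: T = 1.82 years = 5.74392e+07 s; a = 10 Gm = 1e+10 m.
GM = 4π² · a³ / T².
GM = 4π² · (1e+10)³ / (5.74392e+07)² m³/s² ≈ 1.197e+16 m³/s² = 1.197 × 10^16 m³/s².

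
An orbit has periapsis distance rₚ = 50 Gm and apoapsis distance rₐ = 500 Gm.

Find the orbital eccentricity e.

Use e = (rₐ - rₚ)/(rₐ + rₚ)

Convert to SI: rₚ = 50 Gm = 5e+10 m; rₐ = 500 Gm = 5e+11 m.
e = (rₐ − rₚ) / (rₐ + rₚ).
e = (5e+11 − 5e+10) / (5e+11 + 5e+10) = 4.5e+11 / 5.5e+11 ≈ 0.8182.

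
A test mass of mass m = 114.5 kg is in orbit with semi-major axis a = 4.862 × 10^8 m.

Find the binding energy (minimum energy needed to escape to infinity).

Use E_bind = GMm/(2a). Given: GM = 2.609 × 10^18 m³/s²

Total orbital energy is E = −GMm/(2a); binding energy is E_bind = −E = GMm/(2a).
E_bind = 2.609e+18 · 114.5 / (2 · 4.862e+08) J ≈ 3.072e+11 J = 307.2 GJ.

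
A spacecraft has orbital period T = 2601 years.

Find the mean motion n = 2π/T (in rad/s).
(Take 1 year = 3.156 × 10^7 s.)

Convert to SI: T = 2601 years = 8.20876e+10 s.
n = 2π / T.
n = 2π / 8.20876e+10 s ≈ 7.654e-11 rad/s.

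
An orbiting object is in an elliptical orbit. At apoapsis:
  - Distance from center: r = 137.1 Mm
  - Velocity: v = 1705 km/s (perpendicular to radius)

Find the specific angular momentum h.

Convert to SI: r = 137.1 Mm = 1.371e+08 m; v = 1705 km/s = 1.705e+06 m/s.
With v perpendicular to r, h = r · v.
h = 1.371e+08 · 1.705e+06 m²/s ≈ 2.338e+14 m²/s.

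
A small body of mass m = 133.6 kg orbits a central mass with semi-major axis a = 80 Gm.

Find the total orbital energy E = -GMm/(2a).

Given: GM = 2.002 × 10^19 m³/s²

Convert to SI: a = 80 Gm = 8e+10 m.
E = −GMm / (2a).
E = −2.002e+19 · 133.6 / (2 · 8e+10) J ≈ -1.672e+10 J = -16.72 GJ.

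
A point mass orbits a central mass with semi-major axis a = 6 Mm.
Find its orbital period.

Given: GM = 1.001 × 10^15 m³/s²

Convert to SI: a = 6 Mm = 6e+06 m.
Kepler's third law: T = 2π √(a³ / GM).
Substituting a = 6e+06 m and GM = 1.001e+15 m³/s²:
T = 2π √((6e+06)³ / 1.001e+15) s
T ≈ 2919 s = 48.65 minutes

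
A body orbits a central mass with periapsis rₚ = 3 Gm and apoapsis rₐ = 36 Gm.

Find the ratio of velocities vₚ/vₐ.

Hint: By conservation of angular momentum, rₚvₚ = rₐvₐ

Convert to SI: rₚ = 3 Gm = 3e+09 m; rₐ = 36 Gm = 3.6e+10 m.
Conservation of angular momentum gives rₚvₚ = rₐvₐ, so vₚ/vₐ = rₐ/rₚ.
vₚ/vₐ = 3.6e+10 / 3e+09 ≈ 12.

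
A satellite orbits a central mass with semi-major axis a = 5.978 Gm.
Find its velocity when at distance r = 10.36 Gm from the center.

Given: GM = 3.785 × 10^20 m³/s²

Convert to SI: a = 5.978 Gm = 5.978e+09 m; r = 10.36 Gm = 1.036e+10 m.
Vis-viva: v = √(GM · (2/r − 1/a)).
2/r − 1/a = 2/1.036e+10 − 1/5.978e+09 = 2.57702e-11 m⁻¹.
v = √(3.785e+20 · 2.57702e-11) m/s ≈ 9.876e+04 m/s = 98.76 km/s.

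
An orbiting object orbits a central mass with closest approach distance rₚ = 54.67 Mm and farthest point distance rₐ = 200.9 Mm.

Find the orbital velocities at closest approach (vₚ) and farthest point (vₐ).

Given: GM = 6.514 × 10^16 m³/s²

Convert to SI: rₚ = 54.67 Mm = 5.467e+07 m; rₐ = 200.9 Mm = 2.009e+08 m.
Use the vis-viva equation v² = GM(2/r − 1/a) with a = (rₚ + rₐ)/2 = (5.467e+07 + 2.009e+08)/2 = 1.27785e+08 m.
vₚ = √(GM · (2/rₚ − 1/a)) = √(6.514e+16 · (2/5.467e+07 − 1/1.27785e+08)) m/s ≈ 4.328e+04 m/s = 43.28 km/s.
vₐ = √(GM · (2/rₐ − 1/a)) = √(6.514e+16 · (2/2.009e+08 − 1/1.27785e+08)) m/s ≈ 1.178e+04 m/s = 11.78 km/s.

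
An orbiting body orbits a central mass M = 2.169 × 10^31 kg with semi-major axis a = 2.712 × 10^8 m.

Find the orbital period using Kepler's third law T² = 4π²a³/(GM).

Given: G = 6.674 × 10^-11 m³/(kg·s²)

GM = G · M = 6.674e-11 · 2.169e+31 = 1.44759e+21 m³/s².
Kepler's third law: T = 2π √(a³ / GM).
Substituting a = 2.712e+08 m and GM = 1.44759e+21 m³/s²:
T = 2π √((2.712e+08)³ / 1.44759e+21) s
T ≈ 737.6 s = 12.29 minutes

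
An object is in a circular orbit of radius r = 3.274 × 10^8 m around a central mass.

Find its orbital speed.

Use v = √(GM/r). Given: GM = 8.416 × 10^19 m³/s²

For a circular orbit, gravity supplies the centripetal force, so v = √(GM / r).
v = √(8.416e+19 / 3.274e+08) m/s ≈ 5.07e+05 m/s = 507 km/s.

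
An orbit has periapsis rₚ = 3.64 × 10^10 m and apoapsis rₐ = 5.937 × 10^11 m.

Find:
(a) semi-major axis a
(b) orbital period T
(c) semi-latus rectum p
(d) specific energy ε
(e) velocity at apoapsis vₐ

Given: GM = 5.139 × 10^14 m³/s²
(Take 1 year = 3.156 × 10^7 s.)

(a) a = (rₚ + rₐ)/2 = (3.64e+10 + 5.937e+11)/2 ≈ 3.15e+11 m
(b) With a = (rₚ + rₐ)/2 = 3.1505e+11 m, T = 2π √(a³/GM) = 2π √((3.1505e+11)³/5.139e+14) s ≈ 4.901e+10 s
(c) From a = (rₚ + rₐ)/2 = 3.1505e+11 m and e = (rₐ − rₚ)/(rₐ + rₚ) = 0.884463, p = a(1 − e²) = 3.1505e+11 · (1 − (0.884463)²) ≈ 6.859e+10 m
(d) With a = (rₚ + rₐ)/2 = 3.1505e+11 m, ε = −GM/(2a) = −5.139e+14/(2 · 3.1505e+11) J/kg ≈ -815.6 J/kg
(e) With a = (rₚ + rₐ)/2 = 3.1505e+11 m, vₐ = √(GM (2/rₐ − 1/a)) = √(5.139e+14 · (2/5.937e+11 − 1/3.1505e+11)) m/s ≈ 10 m/s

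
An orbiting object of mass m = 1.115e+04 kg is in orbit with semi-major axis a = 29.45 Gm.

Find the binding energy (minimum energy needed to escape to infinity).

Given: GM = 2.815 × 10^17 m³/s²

Convert to SI: a = 29.45 Gm = 2.945e+10 m.
Total orbital energy is E = −GMm/(2a); binding energy is E_bind = −E = GMm/(2a).
E_bind = 2.815e+17 · 1.115e+04 / (2 · 2.945e+10) J ≈ 5.329e+10 J = 53.29 GJ.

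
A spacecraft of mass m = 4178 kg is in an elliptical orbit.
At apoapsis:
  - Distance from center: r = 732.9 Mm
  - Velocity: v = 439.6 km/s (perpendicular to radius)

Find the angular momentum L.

Convert to SI: r = 732.9 Mm = 7.329e+08 m; v = 439.6 km/s = 439600 m/s.
Since v is perpendicular to r, L = m · v · r.
L = 4178 · 439600 · 7.329e+08 kg·m²/s ≈ 1.346e+18 kg·m²/s.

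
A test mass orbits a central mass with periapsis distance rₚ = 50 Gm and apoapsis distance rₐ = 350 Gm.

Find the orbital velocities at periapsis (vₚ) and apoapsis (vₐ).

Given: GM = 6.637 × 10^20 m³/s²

Convert to SI: rₚ = 50 Gm = 5e+10 m; rₐ = 350 Gm = 3.5e+11 m.
Use the vis-viva equation v² = GM(2/r − 1/a) with a = (rₚ + rₐ)/2 = (5e+10 + 3.5e+11)/2 = 2e+11 m.
vₚ = √(GM · (2/rₚ − 1/a)) = √(6.637e+20 · (2/5e+10 − 1/2e+11)) m/s ≈ 1.524e+05 m/s = 152.4 km/s.
vₐ = √(GM · (2/rₐ − 1/a)) = √(6.637e+20 · (2/3.5e+11 − 1/2e+11)) m/s ≈ 2.177e+04 m/s = 21.77 km/s.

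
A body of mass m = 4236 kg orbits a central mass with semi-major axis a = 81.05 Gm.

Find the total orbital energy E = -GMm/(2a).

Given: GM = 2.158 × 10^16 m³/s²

Convert to SI: a = 81.05 Gm = 8.105e+10 m.
E = −GMm / (2a).
E = −2.158e+16 · 4236 / (2 · 8.105e+10) J ≈ -5.639e+08 J = -563.9 MJ.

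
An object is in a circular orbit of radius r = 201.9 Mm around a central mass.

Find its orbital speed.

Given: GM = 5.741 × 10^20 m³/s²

Convert to SI: r = 201.9 Mm = 2.019e+08 m.
For a circular orbit, gravity supplies the centripetal force, so v = √(GM / r).
v = √(5.741e+20 / 2.019e+08) m/s ≈ 1.686e+06 m/s = 1686 km/s.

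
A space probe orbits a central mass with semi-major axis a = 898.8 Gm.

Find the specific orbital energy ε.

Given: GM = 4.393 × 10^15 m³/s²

Convert to SI: a = 898.8 Gm = 8.988e+11 m.
ε = −GM / (2a).
ε = −4.393e+15 / (2 · 8.988e+11) J/kg ≈ -2444 J/kg = -2.444 kJ/kg.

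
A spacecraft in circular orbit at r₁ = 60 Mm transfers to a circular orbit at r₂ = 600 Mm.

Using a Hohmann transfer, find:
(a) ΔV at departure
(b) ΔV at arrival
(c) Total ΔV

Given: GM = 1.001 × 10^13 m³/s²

Convert to SI: r₁ = 60 Mm = 6e+07 m; r₂ = 600 Mm = 6e+08 m.
Transfer semi-major axis: a_t = (r₁ + r₂)/2 = (6e+07 + 6e+08)/2 = 3.3e+08 m.
Circular speeds: v₁ = √(GM/r₁) = 408.452 m/s, v₂ = √(GM/r₂) = 129.164 m/s.
Transfer speeds (vis-viva v² = GM(2/r − 1/a_t)): v₁ᵗ = 550.757 m/s, v₂ᵗ = 55.0757 m/s.
(a) ΔV₁ = |v₁ᵗ − v₁| ≈ 142.3 m/s = 142.3 m/s.
(b) ΔV₂ = |v₂ − v₂ᵗ| ≈ 74.09 m/s = 74.09 m/s.
(c) ΔV_total = ΔV₁ + ΔV₂ ≈ 216.4 m/s = 216.4 m/s.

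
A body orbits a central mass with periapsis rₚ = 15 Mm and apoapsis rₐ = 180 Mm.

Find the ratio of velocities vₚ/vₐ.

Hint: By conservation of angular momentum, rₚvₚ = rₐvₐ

Convert to SI: rₚ = 15 Mm = 1.5e+07 m; rₐ = 180 Mm = 1.8e+08 m.
Conservation of angular momentum gives rₚvₚ = rₐvₐ, so vₚ/vₐ = rₐ/rₚ.
vₚ/vₐ = 1.8e+08 / 1.5e+07 ≈ 12.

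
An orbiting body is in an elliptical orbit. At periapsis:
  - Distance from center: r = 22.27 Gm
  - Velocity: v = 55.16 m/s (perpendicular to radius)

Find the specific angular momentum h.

Convert to SI: r = 22.27 Gm = 2.227e+10 m.
With v perpendicular to r, h = r · v.
h = 2.227e+10 · 55.16 m²/s ≈ 1.228e+12 m²/s.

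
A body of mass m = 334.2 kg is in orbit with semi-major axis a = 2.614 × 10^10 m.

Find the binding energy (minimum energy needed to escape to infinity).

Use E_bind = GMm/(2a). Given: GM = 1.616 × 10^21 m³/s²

Total orbital energy is E = −GMm/(2a); binding energy is E_bind = −E = GMm/(2a).
E_bind = 1.616e+21 · 334.2 / (2 · 2.614e+10) J ≈ 1.033e+13 J = 10.33 TJ.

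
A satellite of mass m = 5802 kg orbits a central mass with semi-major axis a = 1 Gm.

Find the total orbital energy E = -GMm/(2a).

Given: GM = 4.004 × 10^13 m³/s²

Convert to SI: a = 1 Gm = 1e+09 m.
E = −GMm / (2a).
E = −4.004e+13 · 5802 / (2 · 1e+09) J ≈ -1.162e+08 J = -116.2 MJ.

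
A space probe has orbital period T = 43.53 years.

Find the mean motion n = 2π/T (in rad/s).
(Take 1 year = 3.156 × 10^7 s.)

Convert to SI: T = 43.53 years = 1.37381e+09 s.
n = 2π / T.
n = 2π / 1.37381e+09 s ≈ 4.574e-09 rad/s.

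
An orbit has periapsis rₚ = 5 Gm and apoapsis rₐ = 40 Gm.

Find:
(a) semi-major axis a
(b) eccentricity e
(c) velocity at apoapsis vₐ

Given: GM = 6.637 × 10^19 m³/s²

Convert to SI: rₚ = 5 Gm = 5e+09 m; rₐ = 40 Gm = 4e+10 m.
(a) a = (rₚ + rₐ)/2 = (5e+09 + 4e+10)/2 ≈ 2.25e+10 m
(b) e = (rₐ − rₚ)/(rₐ + rₚ) = (4e+10 − 5e+09)/(4e+10 + 5e+09) ≈ 0.7778
(c) With a = (rₚ + rₐ)/2 = 2.25e+10 m, vₐ = √(GM (2/rₐ − 1/a)) = √(6.637e+19 · (2/4e+10 − 1/2.25e+10)) m/s ≈ 1.92e+04 m/s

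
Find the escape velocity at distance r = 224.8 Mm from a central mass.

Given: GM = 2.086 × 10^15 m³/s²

Convert to SI: r = 224.8 Mm = 2.248e+08 m.
Escape velocity comes from setting total energy to zero: ½v² − GM/r = 0 ⇒ v_esc = √(2GM / r).
v_esc = √(2 · 2.086e+15 / 2.248e+08) m/s ≈ 4308 m/s = 4.308 km/s.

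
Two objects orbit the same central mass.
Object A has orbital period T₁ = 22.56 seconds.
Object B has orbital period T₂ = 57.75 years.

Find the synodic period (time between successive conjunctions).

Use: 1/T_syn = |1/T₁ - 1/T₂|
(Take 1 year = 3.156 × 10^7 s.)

Convert to SI: T₂ = 57.75 years = 1.82259e+09 s.
T_syn = |T₁ · T₂ / (T₁ − T₂)|.
T_syn = |22.56 · 1.82259e+09 / (22.56 − 1.82259e+09)| s ≈ 22.56 s = 22.56 seconds.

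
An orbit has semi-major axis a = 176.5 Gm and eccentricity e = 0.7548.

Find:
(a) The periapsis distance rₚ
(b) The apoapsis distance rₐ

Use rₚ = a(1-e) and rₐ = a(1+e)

Convert to SI: a = 176.5 Gm = 1.765e+11 m.
(a) rₚ = a(1 − e) = 1.765e+11 · (1 − 0.7548) = 1.765e+11 · 0.2452 ≈ 4.328e+10 m = 43.28 Gm.
(b) rₐ = a(1 + e) = 1.765e+11 · (1 + 0.7548) = 1.765e+11 · 1.7548 ≈ 3.097e+11 m = 309.7 Gm.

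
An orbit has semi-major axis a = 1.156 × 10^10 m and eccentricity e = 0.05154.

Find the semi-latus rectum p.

p = a (1 − e²).
p = 1.156e+10 · (1 − (0.05154)²) = 1.156e+10 · 0.997344 ≈ 1.153e+10 m = 1.153 × 10^10 m.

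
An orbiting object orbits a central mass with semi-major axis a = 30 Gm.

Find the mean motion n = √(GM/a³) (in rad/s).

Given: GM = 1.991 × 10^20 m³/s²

Convert to SI: a = 30 Gm = 3e+10 m.
n = √(GM / a³).
n = √(1.991e+20 / (3e+10)³) rad/s ≈ 2.716e-06 rad/s.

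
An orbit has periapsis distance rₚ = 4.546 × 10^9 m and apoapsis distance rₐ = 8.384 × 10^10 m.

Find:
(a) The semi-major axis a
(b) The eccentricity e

(a) a = (rₚ + rₐ) / 2 = (4.546e+09 + 8.384e+10) / 2 ≈ 4.419e+10 m = 4.419 × 10^10 m.
(b) e = (rₐ − rₚ) / (rₐ + rₚ) = (8.384e+10 − 4.546e+09) / (8.384e+10 + 4.546e+09) ≈ 0.8971.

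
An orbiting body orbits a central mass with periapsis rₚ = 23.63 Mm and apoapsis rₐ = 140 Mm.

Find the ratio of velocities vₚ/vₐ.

Convert to SI: rₚ = 23.63 Mm = 2.363e+07 m; rₐ = 140 Mm = 1.4e+08 m.
Conservation of angular momentum gives rₚvₚ = rₐvₐ, so vₚ/vₐ = rₐ/rₚ.
vₚ/vₐ = 1.4e+08 / 2.363e+07 ≈ 5.925.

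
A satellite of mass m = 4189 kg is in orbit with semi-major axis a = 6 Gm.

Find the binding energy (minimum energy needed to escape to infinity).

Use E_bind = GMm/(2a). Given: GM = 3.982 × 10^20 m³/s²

Convert to SI: a = 6 Gm = 6e+09 m.
Total orbital energy is E = −GMm/(2a); binding energy is E_bind = −E = GMm/(2a).
E_bind = 3.982e+20 · 4189 / (2 · 6e+09) J ≈ 1.39e+14 J = 139 TJ.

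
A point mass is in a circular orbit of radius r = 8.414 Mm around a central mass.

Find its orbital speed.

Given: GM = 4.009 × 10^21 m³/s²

Convert to SI: r = 8.414 Mm = 8.414e+06 m.
For a circular orbit, gravity supplies the centripetal force, so v = √(GM / r).
v = √(4.009e+21 / 8.414e+06) m/s ≈ 2.183e+07 m/s = 2.183e+04 km/s.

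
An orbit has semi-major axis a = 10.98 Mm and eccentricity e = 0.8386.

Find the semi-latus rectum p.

Convert to SI: a = 10.98 Mm = 1.098e+07 m.
p = a (1 − e²).
p = 1.098e+07 · (1 − (0.8386)²) = 1.098e+07 · 0.29675 ≈ 3.258e+06 m = 3.258 Mm.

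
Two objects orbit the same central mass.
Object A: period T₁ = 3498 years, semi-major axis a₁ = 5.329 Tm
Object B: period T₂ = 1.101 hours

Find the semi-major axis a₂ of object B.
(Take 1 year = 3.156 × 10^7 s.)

Convert to SI: T₁ = 3498 years = 1.10397e+11 s; a₁ = 5.329 Tm = 5.329e+12 m; T₂ = 1.101 hours = 3963.6 s.
Kepler's third law: (T₁/T₂)² = (a₁/a₂)³ ⇒ a₂ = a₁ · (T₂/T₁)^(2/3).
T₂/T₁ = 3963.6 / 1.10397e+11 = 3.59032e-08.
a₂ = 5.329e+12 · (3.59032e-08)^(2/3) m ≈ 5.8e+07 m = 58 Mm.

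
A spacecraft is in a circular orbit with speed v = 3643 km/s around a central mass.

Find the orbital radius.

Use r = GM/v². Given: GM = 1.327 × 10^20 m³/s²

Convert to SI: v = 3643 km/s = 3.643e+06 m/s.
For a circular orbit, v² = GM / r, so r = GM / v².
r = 1.327e+20 / (3.643e+06)² m ≈ 9.999e+06 m = 9.999 Mm.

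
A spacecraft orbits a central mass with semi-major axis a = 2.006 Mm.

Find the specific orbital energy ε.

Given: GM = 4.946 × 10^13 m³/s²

Convert to SI: a = 2.006 Mm = 2.006e+06 m.
ε = −GM / (2a).
ε = −4.946e+13 / (2 · 2.006e+06) J/kg ≈ -1.233e+07 J/kg = -12.33 MJ/kg.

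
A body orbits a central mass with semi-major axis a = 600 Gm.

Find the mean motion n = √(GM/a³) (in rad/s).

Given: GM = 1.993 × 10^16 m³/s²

Convert to SI: a = 600 Gm = 6e+11 m.
n = √(GM / a³).
n = √(1.993e+16 / (6e+11)³) rad/s ≈ 3.038e-10 rad/s.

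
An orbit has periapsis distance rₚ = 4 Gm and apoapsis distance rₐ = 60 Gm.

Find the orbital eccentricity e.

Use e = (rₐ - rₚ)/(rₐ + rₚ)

Convert to SI: rₚ = 4 Gm = 4e+09 m; rₐ = 60 Gm = 6e+10 m.
e = (rₐ − rₚ) / (rₐ + rₚ).
e = (6e+10 − 4e+09) / (6e+10 + 4e+09) = 5.6e+10 / 6.4e+10 ≈ 0.875.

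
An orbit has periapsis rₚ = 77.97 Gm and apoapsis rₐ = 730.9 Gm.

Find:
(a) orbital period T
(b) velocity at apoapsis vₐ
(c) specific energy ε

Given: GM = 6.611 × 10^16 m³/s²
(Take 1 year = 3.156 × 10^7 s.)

Convert to SI: rₚ = 77.97 Gm = 7.797e+10 m; rₐ = 730.9 Gm = 7.309e+11 m.
(a) With a = (rₚ + rₐ)/2 = 4.04435e+11 m, T = 2π √(a³/GM) = 2π √((4.04435e+11)³/6.611e+16) s ≈ 6.285e+09 s
(b) With a = (rₚ + rₐ)/2 = 4.04435e+11 m, vₐ = √(GM (2/rₐ − 1/a)) = √(6.611e+16 · (2/7.309e+11 − 1/4.04435e+11)) m/s ≈ 132.1 m/s
(c) With a = (rₚ + rₐ)/2 = 4.04435e+11 m, ε = −GM/(2a) = −6.611e+16/(2 · 4.04435e+11) J/kg ≈ -8.173e+04 J/kg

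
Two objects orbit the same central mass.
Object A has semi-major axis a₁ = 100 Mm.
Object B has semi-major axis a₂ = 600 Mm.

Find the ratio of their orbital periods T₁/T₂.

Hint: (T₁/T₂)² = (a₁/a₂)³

Convert to SI: a₁ = 100 Mm = 1e+08 m; a₂ = 600 Mm = 6e+08 m.
From Kepler's third law, (T₁/T₂)² = (a₁/a₂)³, so T₁/T₂ = (a₁/a₂)^(3/2).
a₁/a₂ = 1e+08 / 6e+08 = 0.166667.
T₁/T₂ = (0.166667)^(3/2) ≈ 0.06804.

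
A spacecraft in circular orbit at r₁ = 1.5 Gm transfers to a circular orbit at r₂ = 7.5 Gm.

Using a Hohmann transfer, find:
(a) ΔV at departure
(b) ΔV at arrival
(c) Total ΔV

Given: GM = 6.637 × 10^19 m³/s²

Convert to SI: r₁ = 1.5 Gm = 1.5e+09 m; r₂ = 7.5 Gm = 7.5e+09 m.
Transfer semi-major axis: a_t = (r₁ + r₂)/2 = (1.5e+09 + 7.5e+09)/2 = 4.5e+09 m.
Circular speeds: v₁ = √(GM/r₁) = 210349 m/s, v₂ = √(GM/r₂) = 94070.9 m/s.
Transfer speeds (vis-viva v² = GM(2/r − 1/a_t)): v₁ᵗ = 271559 m/s, v₂ᵗ = 54311.9 m/s.
(a) ΔV₁ = |v₁ᵗ − v₁| ≈ 6.121e+04 m/s = 61.21 km/s.
(b) ΔV₂ = |v₂ − v₂ᵗ| ≈ 3.976e+04 m/s = 39.76 km/s.
(c) ΔV_total = ΔV₁ + ΔV₂ ≈ 1.01e+05 m/s = 101 km/s.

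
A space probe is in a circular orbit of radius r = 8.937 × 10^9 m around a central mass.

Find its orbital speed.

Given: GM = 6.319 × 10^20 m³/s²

For a circular orbit, gravity supplies the centripetal force, so v = √(GM / r).
v = √(6.319e+20 / 8.937e+09) m/s ≈ 2.659e+05 m/s = 265.9 km/s.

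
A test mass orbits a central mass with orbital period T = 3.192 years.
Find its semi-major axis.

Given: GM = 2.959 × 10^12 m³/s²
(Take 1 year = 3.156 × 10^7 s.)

Convert to SI: T = 3.192 years = 1.0074e+08 s.
Invert Kepler's third law: a = (GM · T² / (4π²))^(1/3).
Substituting T = 1.0074e+08 s and GM = 2.959e+12 m³/s²:
a = (2.959e+12 · (1.0074e+08)² / (4π²))^(1/3) m
a ≈ 9.128e+08 m = 912.8 Mm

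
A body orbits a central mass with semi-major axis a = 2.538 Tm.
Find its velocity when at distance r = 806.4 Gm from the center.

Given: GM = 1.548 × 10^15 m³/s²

Convert to SI: a = 2.538 Tm = 2.538e+12 m; r = 806.4 Gm = 8.064e+11 m.
Vis-viva: v = √(GM · (2/r − 1/a)).
2/r − 1/a = 2/8.064e+11 − 1/2.538e+12 = 2.08615e-12 m⁻¹.
v = √(1.548e+15 · 2.08615e-12) m/s ≈ 56.83 m/s = 56.83 m/s.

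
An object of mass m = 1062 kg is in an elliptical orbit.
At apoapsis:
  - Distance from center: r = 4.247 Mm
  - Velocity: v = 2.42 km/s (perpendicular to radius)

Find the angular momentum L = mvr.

Convert to SI: r = 4.247 Mm = 4.247e+06 m; v = 2.42 km/s = 2420 m/s.
Since v is perpendicular to r, L = m · v · r.
L = 1062 · 2420 · 4.247e+06 kg·m²/s ≈ 1.091e+13 kg·m²/s.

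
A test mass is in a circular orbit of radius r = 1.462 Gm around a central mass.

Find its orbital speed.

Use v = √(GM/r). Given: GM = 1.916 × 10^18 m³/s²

Convert to SI: r = 1.462 Gm = 1.462e+09 m.
For a circular orbit, gravity supplies the centripetal force, so v = √(GM / r).
v = √(1.916e+18 / 1.462e+09) m/s ≈ 3.62e+04 m/s = 36.2 km/s.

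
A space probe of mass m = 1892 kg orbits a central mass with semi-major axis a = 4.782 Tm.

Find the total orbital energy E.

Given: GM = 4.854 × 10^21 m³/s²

Convert to SI: a = 4.782 Tm = 4.782e+12 m.
E = −GMm / (2a).
E = −4.854e+21 · 1892 / (2 · 4.782e+12) J ≈ -9.602e+11 J = -960.2 GJ.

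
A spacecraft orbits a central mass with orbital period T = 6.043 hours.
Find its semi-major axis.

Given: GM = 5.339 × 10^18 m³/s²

Convert to SI: T = 6.043 hours = 21754.8 s.
Invert Kepler's third law: a = (GM · T² / (4π²))^(1/3).
Substituting T = 21754.8 s and GM = 5.339e+18 m³/s²:
a = (5.339e+18 · (21754.8)² / (4π²))^(1/3) m
a ≈ 4e+08 m = 400 Mm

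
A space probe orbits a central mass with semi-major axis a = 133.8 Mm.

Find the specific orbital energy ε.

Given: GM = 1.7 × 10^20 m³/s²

Convert to SI: a = 133.8 Mm = 1.338e+08 m.
ε = −GM / (2a).
ε = −1.7e+20 / (2 · 1.338e+08) J/kg ≈ -6.353e+11 J/kg = -635.3 GJ/kg.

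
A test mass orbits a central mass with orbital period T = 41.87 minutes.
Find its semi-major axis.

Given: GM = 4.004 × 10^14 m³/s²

Convert to SI: T = 41.87 minutes = 2512.2 s.
Invert Kepler's third law: a = (GM · T² / (4π²))^(1/3).
Substituting T = 2512.2 s and GM = 4.004e+14 m³/s²:
a = (4.004e+14 · (2512.2)² / (4π²))^(1/3) m
a ≈ 4e+06 m = 4 Mm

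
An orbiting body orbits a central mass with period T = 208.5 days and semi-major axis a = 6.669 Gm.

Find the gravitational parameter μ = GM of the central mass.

Convert to SI: T = 208.5 days = 1.80144e+07 s; a = 6.669 Gm = 6.669e+09 m.
GM = 4π² · a³ / T².
GM = 4π² · (6.669e+09)³ / (1.80144e+07)² m³/s² ≈ 3.608e+16 m³/s² = 3.608 × 10^16 m³/s².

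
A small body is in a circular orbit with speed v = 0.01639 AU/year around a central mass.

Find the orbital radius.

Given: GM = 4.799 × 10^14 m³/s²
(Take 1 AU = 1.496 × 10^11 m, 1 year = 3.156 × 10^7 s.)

Convert to SI: v = 0.01639 AU/year = 77.6915 m/s.
For a circular orbit, v² = GM / r, so r = GM / v².
r = 4.799e+14 / (77.6915)² m ≈ 7.951e+10 m = 0.5315 AU.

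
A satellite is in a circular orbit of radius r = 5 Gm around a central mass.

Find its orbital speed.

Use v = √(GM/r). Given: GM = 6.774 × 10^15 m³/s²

Convert to SI: r = 5 Gm = 5e+09 m.
For a circular orbit, gravity supplies the centripetal force, so v = √(GM / r).
v = √(6.774e+15 / 5e+09) m/s ≈ 1164 m/s = 1.164 km/s.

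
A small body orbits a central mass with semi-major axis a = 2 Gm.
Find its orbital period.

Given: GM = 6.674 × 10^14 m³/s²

Convert to SI: a = 2 Gm = 2e+09 m.
Kepler's third law: T = 2π √(a³ / GM).
Substituting a = 2e+09 m and GM = 6.674e+14 m³/s²:
T = 2π √((2e+09)³ / 6.674e+14) s
T ≈ 2.175e+07 s = 251.8 days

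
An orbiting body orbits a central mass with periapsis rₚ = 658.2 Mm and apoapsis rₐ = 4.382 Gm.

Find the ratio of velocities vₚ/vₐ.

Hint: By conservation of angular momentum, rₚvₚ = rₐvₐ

Convert to SI: rₚ = 658.2 Mm = 6.582e+08 m; rₐ = 4.382 Gm = 4.382e+09 m.
Conservation of angular momentum gives rₚvₚ = rₐvₐ, so vₚ/vₐ = rₐ/rₚ.
vₚ/vₐ = 4.382e+09 / 6.582e+08 ≈ 6.658.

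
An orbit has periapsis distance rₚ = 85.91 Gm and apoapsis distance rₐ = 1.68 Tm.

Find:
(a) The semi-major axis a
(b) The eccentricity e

Convert to SI: rₚ = 85.91 Gm = 8.591e+10 m; rₐ = 1.68 Tm = 1.68e+12 m.
(a) a = (rₚ + rₐ) / 2 = (8.591e+10 + 1.68e+12) / 2 ≈ 8.83e+11 m = 883 Gm.
(b) e = (rₐ − rₚ) / (rₐ + rₚ) = (1.68e+12 − 8.591e+10) / (1.68e+12 + 8.591e+10) ≈ 0.9027.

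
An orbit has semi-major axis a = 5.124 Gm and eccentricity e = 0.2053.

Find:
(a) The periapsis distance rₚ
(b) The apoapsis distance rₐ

Convert to SI: a = 5.124 Gm = 5.124e+09 m.
(a) rₚ = a(1 − e) = 5.124e+09 · (1 − 0.2053) = 5.124e+09 · 0.7947 ≈ 4.072e+09 m = 4.072 Gm.
(b) rₐ = a(1 + e) = 5.124e+09 · (1 + 0.2053) = 5.124e+09 · 1.2053 ≈ 6.176e+09 m = 6.176 Gm.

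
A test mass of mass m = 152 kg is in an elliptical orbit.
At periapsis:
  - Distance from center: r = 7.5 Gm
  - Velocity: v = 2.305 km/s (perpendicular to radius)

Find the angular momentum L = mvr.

Convert to SI: r = 7.5 Gm = 7.5e+09 m; v = 2.305 km/s = 2305 m/s.
Since v is perpendicular to r, L = m · v · r.
L = 152 · 2305 · 7.5e+09 kg·m²/s ≈ 2.628e+15 kg·m²/s.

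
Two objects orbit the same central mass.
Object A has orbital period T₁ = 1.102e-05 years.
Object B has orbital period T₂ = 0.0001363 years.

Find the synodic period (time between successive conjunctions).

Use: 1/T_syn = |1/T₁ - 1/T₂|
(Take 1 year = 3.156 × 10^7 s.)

Convert to SI: T₁ = 1.102e-05 years = 347.791 s; T₂ = 0.0001363 years = 4301.63 s.
T_syn = |T₁ · T₂ / (T₁ − T₂)|.
T_syn = |347.791 · 4301.63 / (347.791 − 4301.63)| s ≈ 378.4 s = 1.199e-05 years.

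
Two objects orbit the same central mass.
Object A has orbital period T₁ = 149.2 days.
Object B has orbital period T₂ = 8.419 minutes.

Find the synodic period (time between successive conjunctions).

Convert to SI: T₁ = 149.2 days = 1.28909e+07 s; T₂ = 8.419 minutes = 505.14 s.
T_syn = |T₁ · T₂ / (T₁ − T₂)|.
T_syn = |1.28909e+07 · 505.14 / (1.28909e+07 − 505.14)| s ≈ 505.2 s = 8.419 minutes.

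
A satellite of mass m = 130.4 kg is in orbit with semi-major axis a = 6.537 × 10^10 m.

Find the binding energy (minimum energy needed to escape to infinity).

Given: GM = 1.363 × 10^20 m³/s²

Total orbital energy is E = −GMm/(2a); binding energy is E_bind = −E = GMm/(2a).
E_bind = 1.363e+20 · 130.4 / (2 · 6.537e+10) J ≈ 1.359e+11 J = 135.9 GJ.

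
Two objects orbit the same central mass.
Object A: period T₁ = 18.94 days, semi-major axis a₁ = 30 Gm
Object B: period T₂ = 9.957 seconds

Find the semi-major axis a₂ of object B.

Convert to SI: T₁ = 18.94 days = 1.63642e+06 s; a₁ = 30 Gm = 3e+10 m.
Kepler's third law: (T₁/T₂)² = (a₁/a₂)³ ⇒ a₂ = a₁ · (T₂/T₁)^(2/3).
T₂/T₁ = 9.957 / 1.63642e+06 = 6.08464e-06.
a₂ = 3e+10 · (6.08464e-06)^(2/3) m ≈ 9.999e+06 m = 9.999 Mm.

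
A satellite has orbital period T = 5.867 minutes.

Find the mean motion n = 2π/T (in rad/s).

Convert to SI: T = 5.867 minutes = 352.02 s.
n = 2π / T.
n = 2π / 352.02 s ≈ 0.01785 rad/s.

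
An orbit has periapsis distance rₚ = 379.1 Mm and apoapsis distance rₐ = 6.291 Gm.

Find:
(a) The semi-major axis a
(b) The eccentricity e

Convert to SI: rₚ = 379.1 Mm = 3.791e+08 m; rₐ = 6.291 Gm = 6.291e+09 m.
(a) a = (rₚ + rₐ) / 2 = (3.791e+08 + 6.291e+09) / 2 ≈ 3.335e+09 m = 3.335 Gm.
(b) e = (rₐ − rₚ) / (rₐ + rₚ) = (6.291e+09 − 3.791e+08) / (6.291e+09 + 3.791e+08) ≈ 0.8863.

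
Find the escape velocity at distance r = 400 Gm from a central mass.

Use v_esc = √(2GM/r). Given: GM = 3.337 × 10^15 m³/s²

Convert to SI: r = 400 Gm = 4e+11 m.
Escape velocity comes from setting total energy to zero: ½v² − GM/r = 0 ⇒ v_esc = √(2GM / r).
v_esc = √(2 · 3.337e+15 / 4e+11) m/s ≈ 129.2 m/s = 129.2 m/s.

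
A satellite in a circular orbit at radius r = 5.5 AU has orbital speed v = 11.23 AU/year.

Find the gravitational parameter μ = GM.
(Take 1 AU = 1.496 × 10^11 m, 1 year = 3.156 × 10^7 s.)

Convert to SI: r = 5.5 AU = 8.228e+11 m; v = 11.23 AU/year = 53232.2 m/s.
For a circular orbit v² = GM/r, so GM = v² · r.
GM = (53232.2)² · 8.228e+11 m³/s² ≈ 2.332e+21 m³/s² = 2.332 × 10^21 m³/s².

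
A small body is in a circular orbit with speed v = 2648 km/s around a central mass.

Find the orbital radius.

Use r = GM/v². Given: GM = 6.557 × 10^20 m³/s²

Convert to SI: v = 2648 km/s = 2.648e+06 m/s.
For a circular orbit, v² = GM / r, so r = GM / v².
r = 6.557e+20 / (2.648e+06)² m ≈ 9.351e+07 m = 93.51 Mm.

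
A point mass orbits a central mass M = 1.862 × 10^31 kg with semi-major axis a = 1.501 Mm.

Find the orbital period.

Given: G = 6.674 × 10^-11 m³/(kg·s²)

Convert to SI: a = 1.501 Mm = 1.501e+06 m.
GM = G · M = 6.674e-11 · 1.862e+31 = 1.2427e+21 m³/s².
Kepler's third law: T = 2π √(a³ / GM).
Substituting a = 1.501e+06 m and GM = 1.2427e+21 m³/s²:
T = 2π √((1.501e+06)³ / 1.2427e+21) s
T ≈ 0.3278 s = 0.3278 seconds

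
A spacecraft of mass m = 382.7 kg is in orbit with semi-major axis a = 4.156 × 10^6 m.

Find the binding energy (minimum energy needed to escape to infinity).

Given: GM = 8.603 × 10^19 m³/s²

Total orbital energy is E = −GMm/(2a); binding energy is E_bind = −E = GMm/(2a).
E_bind = 8.603e+19 · 382.7 / (2 · 4.156e+06) J ≈ 3.961e+15 J = 3.961 PJ.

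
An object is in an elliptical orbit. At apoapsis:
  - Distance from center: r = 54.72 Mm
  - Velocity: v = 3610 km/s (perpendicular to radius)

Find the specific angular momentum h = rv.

Convert to SI: r = 54.72 Mm = 5.472e+07 m; v = 3610 km/s = 3.61e+06 m/s.
With v perpendicular to r, h = r · v.
h = 5.472e+07 · 3.61e+06 m²/s ≈ 1.975e+14 m²/s.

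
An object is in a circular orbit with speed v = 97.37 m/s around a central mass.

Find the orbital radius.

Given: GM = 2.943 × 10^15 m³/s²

For a circular orbit, v² = GM / r, so r = GM / v².
r = 2.943e+15 / (97.37)² m ≈ 3.104e+11 m = 310.4 Gm.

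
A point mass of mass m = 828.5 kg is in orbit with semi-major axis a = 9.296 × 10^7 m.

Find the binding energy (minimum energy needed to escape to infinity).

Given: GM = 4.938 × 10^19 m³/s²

Total orbital energy is E = −GMm/(2a); binding energy is E_bind = −E = GMm/(2a).
E_bind = 4.938e+19 · 828.5 / (2 · 9.296e+07) J ≈ 2.2e+14 J = 220 TJ.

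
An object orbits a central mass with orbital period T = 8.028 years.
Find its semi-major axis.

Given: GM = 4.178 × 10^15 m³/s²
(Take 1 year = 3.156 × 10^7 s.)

Convert to SI: T = 8.028 years = 2.53364e+08 s.
Invert Kepler's third law: a = (GM · T² / (4π²))^(1/3).
Substituting T = 2.53364e+08 s and GM = 4.178e+15 m³/s²:
a = (4.178e+15 · (2.53364e+08)² / (4π²))^(1/3) m
a ≈ 1.894e+10 m = 18.94 Gm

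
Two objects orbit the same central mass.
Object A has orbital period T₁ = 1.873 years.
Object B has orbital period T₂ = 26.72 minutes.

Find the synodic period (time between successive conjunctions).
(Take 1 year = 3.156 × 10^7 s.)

Convert to SI: T₁ = 1.873 years = 5.91119e+07 s; T₂ = 26.72 minutes = 1603.2 s.
T_syn = |T₁ · T₂ / (T₁ − T₂)|.
T_syn = |5.91119e+07 · 1603.2 / (5.91119e+07 − 1603.2)| s ≈ 1603 s = 26.72 minutes.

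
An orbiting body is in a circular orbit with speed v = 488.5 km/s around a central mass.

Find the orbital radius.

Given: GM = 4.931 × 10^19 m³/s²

Convert to SI: v = 488.5 km/s = 488500 m/s.
For a circular orbit, v² = GM / r, so r = GM / v².
r = 4.931e+19 / (488500)² m ≈ 2.066e+08 m = 206.6 Mm.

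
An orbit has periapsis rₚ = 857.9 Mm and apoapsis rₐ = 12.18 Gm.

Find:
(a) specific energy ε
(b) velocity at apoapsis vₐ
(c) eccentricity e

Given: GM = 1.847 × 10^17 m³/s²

Convert to SI: rₚ = 857.9 Mm = 8.579e+08 m; rₐ = 12.18 Gm = 1.218e+10 m.
(a) With a = (rₚ + rₐ)/2 = 6.51895e+09 m, ε = −GM/(2a) = −1.847e+17/(2 · 6.51895e+09) J/kg ≈ -1.417e+07 J/kg
(b) With a = (rₚ + rₐ)/2 = 6.51895e+09 m, vₐ = √(GM (2/rₐ − 1/a)) = √(1.847e+17 · (2/1.218e+10 − 1/6.51895e+09)) m/s ≈ 1413 m/s
(c) e = (rₐ − rₚ)/(rₐ + rₚ) = (1.218e+10 − 8.579e+08)/(1.218e+10 + 8.579e+08) ≈ 0.8684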